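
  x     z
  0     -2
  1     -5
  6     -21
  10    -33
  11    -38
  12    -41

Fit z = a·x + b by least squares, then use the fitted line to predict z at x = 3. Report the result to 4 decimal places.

MᵀM·[a, b]ᵀ = Mᵀz reads: 402·a + 40·b = -1371;  40·a + 6·b = -140.
Eliminating b: 6·(row 1) − 40·(row 2) gives 812·a = 6·(-1371) − 40·(-140) = -2626, so a = -1313/406.
Then b = ((-140) − 40·(-1313/406))/6 = -360/203.
At x = 3: ẑ = (-1313/406)·(3) + (-360/203)·(1) = -4659/406.

ẑ = -11.4754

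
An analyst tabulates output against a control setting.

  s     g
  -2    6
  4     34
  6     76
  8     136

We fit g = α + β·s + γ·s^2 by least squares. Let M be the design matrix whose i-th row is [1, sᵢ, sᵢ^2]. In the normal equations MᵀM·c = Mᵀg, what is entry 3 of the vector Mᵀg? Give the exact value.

12008

Entry 3 ↔ basis s^2, so (Mᵀg)_{3} = Σᵢ (s^2)·gᵢ = (4)·(6) + (16)·(34) + (36)·(76) + (64)·(136) = 12008.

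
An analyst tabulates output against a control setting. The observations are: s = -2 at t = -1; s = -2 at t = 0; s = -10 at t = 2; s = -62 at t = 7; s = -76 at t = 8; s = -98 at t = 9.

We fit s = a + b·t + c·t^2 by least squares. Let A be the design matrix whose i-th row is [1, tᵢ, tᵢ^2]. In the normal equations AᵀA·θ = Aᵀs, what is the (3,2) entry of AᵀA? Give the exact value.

Row 3 ↔ basis t^2, column 2 ↔ basis t, so (AᵀA)_{3,2} = Σᵢ (t^2)·(t) = (1)·(-1) + (0)·(0) + (4)·(2) + (49)·(7) + (64)·(8) + (81)·(9) = 1591.

1591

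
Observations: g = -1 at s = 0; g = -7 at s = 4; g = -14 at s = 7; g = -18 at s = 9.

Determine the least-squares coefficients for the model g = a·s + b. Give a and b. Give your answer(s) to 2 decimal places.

Entries of AᵀA: Σs·s = 146, Σs = 20, Σ1 = 4.
And Σs·g = -288, Σg = -40.
So AᵀA·[a, b]ᵀ = Aᵀg: [[146, 20]; [20, 4]]·[a, b]ᵀ = [-288, -40]ᵀ.
Eliminating b: 4·(row 1) − 20·(row 2) gives 184·a = 4·(-288) − 20·(-40) = -352, so a = -44/23.
Then b = ((-40) − 20·(-44/23))/4 = -10/23.

a = -1.91, b = -0.43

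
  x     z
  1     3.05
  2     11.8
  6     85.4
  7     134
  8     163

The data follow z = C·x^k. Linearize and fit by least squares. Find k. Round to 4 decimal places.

Taking logs, ln z = k·ln x + ln C, so regress ln z on ln x.
Σln x = 6.5103, Σ(ln x)² = 11.8015, Σln z = 18.0222, Σln x·ln z = 29.8022.
Equations: 11.8015·k + 6.5103·ln C = 29.8022;  6.5103·k + 5·ln C = 18.0222.
Slope k = (n·Σln x·ln z − Σln x·Σln z)/(n·Σ(ln x)² − (Σln x)²) = (5·29.8022 − 6.5103·18.0222)/16.6240 = 1.90581; ln C = (Σln z − k·Σln x)/n = 1.12298.

k = 1.9058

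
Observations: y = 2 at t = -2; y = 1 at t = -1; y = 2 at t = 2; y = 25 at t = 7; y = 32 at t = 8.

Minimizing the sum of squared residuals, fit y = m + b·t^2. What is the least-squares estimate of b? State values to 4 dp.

Compute the Gram sums: Σ1 = 5, Σt^2 = 122, Σt^2·t^2 = 6530.
And Σy = 62, Σt^2·y = 3290.
Normal equations: [[5, 122]; [122, 6530]]·[m, b]ᵀ = [62, 3290]ᵀ.
Eliminating b: 6530·(row 1) − 122·(row 2) gives 17766·m = 6530·62 − 122·3290 = 3480, so m = 580/2961.
Then b = (3290 − 122·(580/2961))/6530 = 1481/2961.

b = 0.5002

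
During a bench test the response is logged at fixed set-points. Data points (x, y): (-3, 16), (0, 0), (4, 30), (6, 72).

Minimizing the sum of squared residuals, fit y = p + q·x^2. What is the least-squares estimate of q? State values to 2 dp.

Sums needed: Σ1 = 4, Σx^2 = 61, Σx^2·x^2 = 1633.
And Σy = 118, Σx^2·y = 3216.
Normal equations: [[4, 61]; [61, 1633]]·[p, q]ᵀ = [118, 3216]ᵀ.
det = 4·1633 − 61² = 2811.
p = (118·1633 − 61·3216)/2811 = -3482/2811; q = (4·3216 − 61·118)/2811 = 5666/2811.

q = 2.02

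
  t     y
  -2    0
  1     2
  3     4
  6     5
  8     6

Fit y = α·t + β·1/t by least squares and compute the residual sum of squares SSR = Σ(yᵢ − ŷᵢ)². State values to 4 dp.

SSR = 6.0987

Sums needed: Σt·t = 114, Σt·1/t = 5, Σ1/t·1/t = 809/576.
And Σt·y = 92, Σ1/t·y = 59/12.
AᵀA·[α, β]ᵀ = Aᵀy becomes [[114, 5]; [5, 809/576]]·[α, β]ᵀ = [92, 59/12]ᵀ.
det = 114·(809/576) − 5² = 12971/96.
α = (92·(809/576) − 5·(59/12))/(12971/96) = 30134/38913; β = (114·(59/12) − 5·92)/(12971/96) = 9648/12971.
Residuals: 74740/38913, 172/357, 18534/12971, 2979/12971, -11212/38913; SSR = 237317/38913.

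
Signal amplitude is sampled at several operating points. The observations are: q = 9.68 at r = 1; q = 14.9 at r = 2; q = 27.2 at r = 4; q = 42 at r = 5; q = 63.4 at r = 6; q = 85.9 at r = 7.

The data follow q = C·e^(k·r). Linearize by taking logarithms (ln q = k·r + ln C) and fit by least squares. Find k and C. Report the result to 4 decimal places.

k = 0.3633, C = 6.8363

With ln qᵢ as the transformed response and rᵢ as the regressor:
Σr = 25.0000, Σ(r)² = 131.0000, Σln q = 20.6150, Σr·ln q = 95.6431.
Equations: 131.0000·k + 25.0000·ln C = 95.6431;  25.0000·k + 6·ln C = 20.6150.
Slope k = (n·Σr·ln q − Σr·Σln q)/(n·Σ(r)² − (Σr)²) = (6·95.6431 − 25.0000·20.6150)/161.0000 = 0.36326; ln C = (Σln q − k·Σr)/n = 1.92225, so C = exp(1.92225) = 6.83634.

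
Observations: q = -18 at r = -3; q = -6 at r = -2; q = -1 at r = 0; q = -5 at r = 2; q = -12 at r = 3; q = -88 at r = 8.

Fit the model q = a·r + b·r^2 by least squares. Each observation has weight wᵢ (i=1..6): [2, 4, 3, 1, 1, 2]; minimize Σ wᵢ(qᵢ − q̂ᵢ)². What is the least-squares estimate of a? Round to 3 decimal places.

a = 0.811

Entries of MᵀWM: Σwᵢ·r·r = 175, Σwᵢ·r·r^2 = 973, Σwᵢ·r^2·r^2 = 8515.
And Σwᵢ·r·q = -1298, Σwᵢ·r^2·q = -11812.
So MᵀWM·[a, b]ᵀ = MᵀWq: [[175, 973]; [973, 8515]]·[a, b]ᵀ = [-1298, -11812]ᵀ.
Eliminating b: 8515·(row 1) − 973·(row 2) gives 543396·a = 8515·(-1298) − 973·(-11812) = 440606, so a = 220303/271698.
Then b = ((-11812) − 973·(220303/271698))/8515 = -57439/38814.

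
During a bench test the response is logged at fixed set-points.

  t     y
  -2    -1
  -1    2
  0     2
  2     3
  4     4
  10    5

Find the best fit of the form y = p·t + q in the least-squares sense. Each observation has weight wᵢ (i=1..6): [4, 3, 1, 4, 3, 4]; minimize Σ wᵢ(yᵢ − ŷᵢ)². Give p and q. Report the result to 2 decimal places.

p = 0.42, q = 1.44

Compute the Gram sums: Σwᵢ·t·t = 483, Σwᵢ·t = 49, Σwᵢ·1 = 19.
Moment sums: Σwᵢ·t·y = 274, Σwᵢ·y = 48.
So MᵀWM·[p, q]ᵀ = MᵀWy: [[483, 49]; [49, 19]]·[p, q]ᵀ = [274, 48]ᵀ.
det = 483·19 − 49² = 6776.
p = (274·19 − 49·48)/6776 = 1427/3388; q = (483·48 − 49·274)/6776 = 697/484.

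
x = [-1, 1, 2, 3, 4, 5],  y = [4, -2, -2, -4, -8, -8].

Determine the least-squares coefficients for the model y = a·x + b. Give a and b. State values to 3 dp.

a = -2.029, b = 1.400

MᵀM·[a, b]ᵀ = Mᵀy reads: 56·a + 14·b = -94;  14·a + 6·b = -20.
Δ = 56·6 − 14² = 140.
a = ((-94)·6 − 14·(-20))/140 = -71/35; b = (56·(-20) − 14·(-94))/140 = 7/5.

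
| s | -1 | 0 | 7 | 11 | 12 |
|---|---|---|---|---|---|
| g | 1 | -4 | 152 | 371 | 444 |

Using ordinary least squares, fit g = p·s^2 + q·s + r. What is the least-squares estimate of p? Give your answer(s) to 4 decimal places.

Entries of AᵀA: Σs^2·s^2 = 37779, Σs^2·s = 3401, Σs^2 = 315, Σs·s = 315, Σs = 29, Σ1 = 5.
Right-hand side: Σs^2·g = 116276, Σs·g = 10472, Σg = 964.
AᵀA·[p, q, r]ᵀ = Aᵀg becomes [[37779, 3401, 315]; [3401, 315, 29]; [315, 29, 5]]·[p, q, r]ᵀ = [116276, 10472, 964]ᵀ.
Solving the 3×3 system (Gaussian elimination) gives p = 294675/97022, q = 66257/97022, r = -121487/48511.

p = 3.0372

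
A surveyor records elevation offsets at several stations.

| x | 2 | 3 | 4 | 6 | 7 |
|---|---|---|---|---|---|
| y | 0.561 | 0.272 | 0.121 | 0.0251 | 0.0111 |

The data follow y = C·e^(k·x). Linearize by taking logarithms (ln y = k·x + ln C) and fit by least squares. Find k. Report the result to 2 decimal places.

Linearized form: ln y = k·x + ln C. From the 5 transformed points,
AᵀA = [[114.0000, 22.0000]; [22.0000, 5]], rhs = [-67.1248, -12.1776]ᵀ  (here Σx = 22.0000, Σ(x)² = 114.0000, Σln y = -12.1776, Σx·ln y = -67.1248).
Slope k = (n·Σx·ln y − Σx·Σln y)/(n·Σ(x)² − (Σx)²) = (5·-67.1248 − 22.0000·-12.1776)/86.0000 = -0.78739; ln C = (Σln y − k·Σx)/n = 1.02899.

k = -0.79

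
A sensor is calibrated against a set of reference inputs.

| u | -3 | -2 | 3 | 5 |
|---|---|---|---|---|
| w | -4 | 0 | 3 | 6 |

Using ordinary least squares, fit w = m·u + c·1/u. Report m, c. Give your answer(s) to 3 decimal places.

m = 1.485, c = -4.698

Compute the Gram sums: Σu·u = 47, Σu·1/u = 4, Σ1/u·1/u = 461/900.
Moment sums: Σu·w = 51, Σ1/u·w = 53/15.
Δ = 47·(461/900) − 4² = 7267/900.
m = (51·(461/900) − 4·(53/15))/(7267/900) = 10791/7267; c = (47·(53/15) − 4·51)/(7267/900) = -34140/7267.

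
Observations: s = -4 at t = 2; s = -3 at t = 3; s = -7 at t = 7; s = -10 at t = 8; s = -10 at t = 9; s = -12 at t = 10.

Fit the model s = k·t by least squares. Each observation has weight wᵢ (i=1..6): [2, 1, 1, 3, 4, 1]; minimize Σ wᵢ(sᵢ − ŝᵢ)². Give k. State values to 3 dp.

MᵀWM·[k]ᵀ = MᵀWs reads: 682·k = -794.
Hence k = -794 / 682 ≈ -1.16422.

k = -1.164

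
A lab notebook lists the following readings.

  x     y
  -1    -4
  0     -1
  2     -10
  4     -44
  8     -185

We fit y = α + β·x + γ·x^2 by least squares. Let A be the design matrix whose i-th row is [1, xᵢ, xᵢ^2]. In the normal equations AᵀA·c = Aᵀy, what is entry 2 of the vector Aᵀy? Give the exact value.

-1672

Entry 2 ↔ basis x, so (Aᵀy)_{2} = Σᵢ (x)·yᵢ = (-1)·(-4) + (0)·(-1) + (2)·(-10) + (4)·(-44) + (8)·(-185) = -1672.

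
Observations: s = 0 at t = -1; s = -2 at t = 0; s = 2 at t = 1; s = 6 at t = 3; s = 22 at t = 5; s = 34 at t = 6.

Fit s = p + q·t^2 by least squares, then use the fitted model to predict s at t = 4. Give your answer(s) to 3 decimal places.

ŝ = 14.144

The normal system XᵀX·[p, q]ᵀ = Xᵀs is [[6, 72]; [72, 2004]]·[p, q]ᵀ = [62, 1830]ᵀ.
Eliminating q: 2004·(row 1) − 72·(row 2) gives 6840·p = 2004·62 − 72·1830 = -7512, so p = -313/285.
Then q = (1830 − 72·(-313/285))/2004 = 181/190.
At t = 4: ŝ = (-313/285)·(1) + (181/190)·(16) = 4031/285.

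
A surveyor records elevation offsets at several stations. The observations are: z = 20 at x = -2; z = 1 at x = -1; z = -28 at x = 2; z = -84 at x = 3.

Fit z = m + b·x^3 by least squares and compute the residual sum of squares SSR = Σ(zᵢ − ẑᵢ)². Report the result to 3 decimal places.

SSR = 2.706

Forming AᵀA = [[4, 26]; [26, 858]] and Aᵀz = [-91, -2653]ᵀ gives AᵀA·[m, b]ᵀ = Aᵀz.
Δ = 4·858 − 26² = 2756.
m = ((-91)·858 − 26·(-2653))/2756 = -175/53; b = (4·(-2653) − 26·(-91))/2756 = -4123/1378.
Residuals: -437/689, 1805/1378, -525/689, 119/1378; SSR = 3729/1378.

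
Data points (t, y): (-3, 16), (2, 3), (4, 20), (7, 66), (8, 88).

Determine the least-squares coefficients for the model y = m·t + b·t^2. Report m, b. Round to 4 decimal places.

m = -0.9859, b = 1.4933

Normal-equation sums: Σt·t = 142, Σt·t^2 = 900, Σt^2·t^2 = 6850.
Moment sums: Σt·y = 1204, Σt^2·y = 9342.
Normal equations: [[142, 900]; [900, 6850]]·[m, b]ᵀ = [1204, 9342]ᵀ.
Eliminating b: 6850·(row 1) − 900·(row 2) gives 162700·m = 6850·1204 − 900·9342 = -160400, so m = -1604/1627.
Then b = (9342 − 900·(-1604/1627))/6850 = 60741/40675.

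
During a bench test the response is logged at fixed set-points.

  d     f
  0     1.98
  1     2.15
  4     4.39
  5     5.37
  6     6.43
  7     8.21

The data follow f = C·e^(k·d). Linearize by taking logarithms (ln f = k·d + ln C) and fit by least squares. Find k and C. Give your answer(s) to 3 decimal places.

k = 0.209, C = 1.873

Linearized form: ln f = k·d + ln C. From the 6 transformed points,
Over the data: Σd = 23.0000, Σ(d)² = 127.0000, Σln f = 8.5750, Σd·ln f = 40.9902.
Normal system: [[127.0000, 23.0000]; [23.0000, 6]]·[k, ln C]ᵀ = [40.9902, 8.5750]ᵀ.
Solving (det = 233.0000): k = 0.20908, ln C = 0.62771, so C = exp(0.62771) = 1.87331.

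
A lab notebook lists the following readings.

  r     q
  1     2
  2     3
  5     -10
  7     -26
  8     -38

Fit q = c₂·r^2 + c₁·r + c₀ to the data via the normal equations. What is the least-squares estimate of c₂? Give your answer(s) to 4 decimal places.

The normal system MᵀM·[c₂, c₁, c₀]ᵀ = Mᵀq is [[7139, 989, 143]; [989, 143, 23]; [143, 23, 5]]·[c₂, c₁, c₀]ᵀ = [-3942, -528, -69]ᵀ.
Solving the 3×3 system (Gaussian elimination) gives c₂ = -967/1038, c₁ = 911/346, c₀ = 380/519.

c₂ = -0.9316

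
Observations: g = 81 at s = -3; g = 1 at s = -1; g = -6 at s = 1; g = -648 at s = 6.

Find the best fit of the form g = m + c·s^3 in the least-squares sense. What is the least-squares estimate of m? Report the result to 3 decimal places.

With design matrix M, MᵀM = [[4, 189]; [189, 47387]] and Mᵀg = [-572, -142162]ᵀ.
Determinant 4·47387 − 189² = 153827.
m = ((-572)·47387 − 189·(-142162))/153827 = -236746/153827; c = (4·(-142162) − 189·(-572))/153827 = -460540/153827.

m = -1.539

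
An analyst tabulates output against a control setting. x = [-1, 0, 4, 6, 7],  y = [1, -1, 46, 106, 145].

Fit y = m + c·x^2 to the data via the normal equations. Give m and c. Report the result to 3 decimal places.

Setting ∂/∂m … = 0 gives: 5·m + 102·c = 297;  102·m + 3954·c = 11658.
(Σ1 = 5, Σx^2 = 102, Σx^2·x^2 = 3954, Σy = 297, Σx^2·y = 11658.)
Determinant 5·3954 − 102² = 9366.
m = (297·3954 − 102·11658)/9366 = -2463/1561; c = (5·11658 − 102·297)/9366 = 4666/1561.

m = -1.578, c = 2.989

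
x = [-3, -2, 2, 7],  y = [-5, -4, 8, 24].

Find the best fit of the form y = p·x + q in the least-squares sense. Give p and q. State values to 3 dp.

p = 2.968, q = 2.782

With design matrix A, AᵀA = [[66, 4]; [4, 4]] and Aᵀy = [207, 23]ᵀ.
Δ = 66·4 − 4² = 248.
p = (207·4 − 4·23)/248 = 92/31; q = (66·23 − 4·207)/248 = 345/124.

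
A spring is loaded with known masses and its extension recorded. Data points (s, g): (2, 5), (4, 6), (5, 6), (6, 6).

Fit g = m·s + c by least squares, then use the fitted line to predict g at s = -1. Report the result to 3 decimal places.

ĝ = 4.400

Setting ∂/∂m … = 0 gives: 81·m + 17·c = 100;  17·m + 4·c = 23.
Δ = 81·4 − 17² = 35.
m = (100·4 − 17·23)/35 = 9/35; c = (81·23 − 17·100)/35 = 163/35.
At s = -1: ĝ = (9/35)·(-1) + (163/35)·(1) = 22/5.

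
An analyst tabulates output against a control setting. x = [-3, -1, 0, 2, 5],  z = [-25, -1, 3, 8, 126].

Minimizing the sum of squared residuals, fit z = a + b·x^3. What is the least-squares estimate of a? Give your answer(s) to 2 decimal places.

Entries of MᵀM: Σ1 = 5, Σx^3 = 105, Σx^3·x^3 = 16419.
For Mᵀz: Σz = 111, Σx^3·z = 16490.
MᵀM·[a, b]ᵀ = Mᵀz becomes [[5, 105]; [105, 16419]]·[a, b]ᵀ = [111, 16490]ᵀ.
Δ = 5·16419 − 105² = 71070.
a = (111·16419 − 105·16490)/71070 = 30353/23690; b = (5·16490 − 105·111)/71070 = 14159/14214.

a = 1.28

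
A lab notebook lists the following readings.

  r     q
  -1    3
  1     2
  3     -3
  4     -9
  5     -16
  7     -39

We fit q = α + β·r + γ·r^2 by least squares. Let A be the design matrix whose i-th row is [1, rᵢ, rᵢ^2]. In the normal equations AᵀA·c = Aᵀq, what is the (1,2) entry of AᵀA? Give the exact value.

19

Row 1 ↔ basis 1, column 2 ↔ basis r, so (AᵀA)_{1,2} = Σᵢ r = (1)·(-1) + (1)·(1) + (1)·(3) + (1)·(4) + (1)·(5) + (1)·(7) = 19.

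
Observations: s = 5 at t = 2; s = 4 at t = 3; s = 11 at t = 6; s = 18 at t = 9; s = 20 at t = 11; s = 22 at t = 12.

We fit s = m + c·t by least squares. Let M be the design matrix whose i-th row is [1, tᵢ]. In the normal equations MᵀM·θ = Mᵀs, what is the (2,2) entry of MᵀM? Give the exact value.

395

Row 2 ↔ basis t, column 2 ↔ basis t, so (MᵀM)_{2,2} = Σᵢ (t)·(t) = (2)·(2) + (3)·(3) + (6)·(6) + (9)·(9) + (11)·(11) + (12)·(12) = 395.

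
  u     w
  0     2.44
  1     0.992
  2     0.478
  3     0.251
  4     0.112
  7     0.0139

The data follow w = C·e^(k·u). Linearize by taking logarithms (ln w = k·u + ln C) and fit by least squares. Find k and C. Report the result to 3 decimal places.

k = -0.730, C = 2.190

Linearized form: ln w = k·u + ln C. From the 6 transformed points,
Σu = 17.0000, Σ(u)² = 79.0000, Σln w = -7.7016, Σu·ln w = -44.3193.
Equations: 79.0000·k + 17.0000·ln C = -44.3193;  17.0000·k + 6·ln C = -7.7016.
Δ = 79.0000·6 − (17.0000)² = 185.0000; k = (-44.3193·6 − 17.0000·-7.7016)/185.0000 = -0.72967, ln C = (79.0000·-7.7016 − 17.0000·-44.3193)/185.0000 = 0.78379, so C = exp(0.78379) = 2.18976.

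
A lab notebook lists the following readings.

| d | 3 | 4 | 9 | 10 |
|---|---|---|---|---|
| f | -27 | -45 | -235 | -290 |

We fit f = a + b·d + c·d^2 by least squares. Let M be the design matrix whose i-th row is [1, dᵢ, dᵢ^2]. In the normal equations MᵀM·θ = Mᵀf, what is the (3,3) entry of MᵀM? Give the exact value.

Row 3 ↔ basis d^2, column 3 ↔ basis d^2, so (MᵀM)_{3,3} = Σᵢ (d^2)·(d^2) = (9)·(9) + (16)·(16) + (81)·(81) + (100)·(100) = 16898.

16898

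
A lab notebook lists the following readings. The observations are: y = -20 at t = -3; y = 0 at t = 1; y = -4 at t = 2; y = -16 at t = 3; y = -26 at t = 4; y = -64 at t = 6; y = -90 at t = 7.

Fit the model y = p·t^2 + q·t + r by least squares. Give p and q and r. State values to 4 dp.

XᵀX·[p, q, r]ᵀ = Xᵀy reads: 4132·p + 632·q + 124·r = -7470;  632·p + 124·q + 20·r = -1114;  124·p + 20·q + 7·r = -220.
(Σt^2·t^2 = 4132, Σt^2·t = 632, Σt^2 = 124, Σt·t = 124, Σt = 20, Σ1 = 7, Σt^2·y = -7470, Σt·y = -1114, Σy = -220.)
Inverting the 3×3 Gram matrix, [p, q, r]ᵀ = [-10117/5082, 15377/15246, 7276/7623]ᵀ.

p = -1.9908, q = 1.0086, r = 0.9545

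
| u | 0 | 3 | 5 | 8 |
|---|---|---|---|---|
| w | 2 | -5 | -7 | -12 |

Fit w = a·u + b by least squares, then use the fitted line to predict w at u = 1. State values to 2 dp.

Compute the Gram sums: Σu·u = 98, Σu = 16, Σ1 = 4.
And Σu·w = -146, Σw = -22.
So AᵀA·[a, b]ᵀ = Aᵀw: [[98, 16]; [16, 4]]·[a, b]ᵀ = [-146, -22]ᵀ.
Eliminating b: 4·(row 1) − 16·(row 2) gives 136·a = 4·(-146) − 16·(-22) = -232, so a = -29/17.
Then b = ((-22) − 16·(-29/17))/4 = 45/34.
At u = 1: ŵ = (-29/17)·(1) + (45/34)·(1) = -13/34.

ŵ = -0.38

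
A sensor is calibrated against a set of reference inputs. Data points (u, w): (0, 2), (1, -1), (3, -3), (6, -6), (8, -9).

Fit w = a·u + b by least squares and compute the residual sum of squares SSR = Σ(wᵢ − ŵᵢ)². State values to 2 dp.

From the data, Σu·u = 110, Σu = 18, Σ1 = 5.
Moment sums: Σu·w = -118, Σw = -17.
XᵀX·[a, b]ᵀ = Xᵀw becomes [[110, 18]; [18, 5]]·[a, b]ᵀ = [-118, -17]ᵀ.
Eliminating b: 5·(row 1) − 18·(row 2) gives 226·a = 5·(-118) − 18·(-17) = -284, so a = -142/113.
Then b = ((-17) − 18·(-142/113))/5 = 127/113.
Residuals: 99/113, -98/113, -40/113, 47/113, -8/113; SSR = 206/113.

SSR = 1.82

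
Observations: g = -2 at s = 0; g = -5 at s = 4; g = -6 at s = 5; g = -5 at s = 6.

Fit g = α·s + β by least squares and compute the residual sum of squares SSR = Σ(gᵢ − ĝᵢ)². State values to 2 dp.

SSR = 1.47

From the data, Σs·s = 77, Σs = 15, Σ1 = 4.
Right-hand side: Σs·g = -80, Σg = -18.
Normal equations: [[77, 15]; [15, 4]]·[α, β]ᵀ = [-80, -18]ᵀ.
Eliminating β: 4·(row 1) − 15·(row 2) gives 83·α = 4·(-80) − 15·(-18) = -50, so α = -50/83.
Then β = ((-18) − 15·(-50/83))/4 = -186/83.
Residuals: 20/83, -29/83, -62/83, 71/83; SSR = 122/83.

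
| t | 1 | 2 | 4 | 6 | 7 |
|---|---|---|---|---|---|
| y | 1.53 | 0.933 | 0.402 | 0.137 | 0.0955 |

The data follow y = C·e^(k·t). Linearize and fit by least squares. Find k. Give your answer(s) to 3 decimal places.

With ln yᵢ as the transformed response and tᵢ as the regressor:
Σt = 20.0000, Σ(t)² = 106.0000, Σln y = -4.8918, Σt·ln y = -31.7257.
Equations: 106.0000·k + 20.0000·ln C = -31.7257;  20.0000·k + 5·ln C = -4.8918.
Δ = 106.0000·5 − (20.0000)² = 130.0000; k = (-31.7257·5 − 20.0000·-4.8918)/130.0000 = -0.46764, ln C = (106.0000·-4.8918 − 20.0000·-31.7257)/130.0000 = 0.89219.

k = -0.468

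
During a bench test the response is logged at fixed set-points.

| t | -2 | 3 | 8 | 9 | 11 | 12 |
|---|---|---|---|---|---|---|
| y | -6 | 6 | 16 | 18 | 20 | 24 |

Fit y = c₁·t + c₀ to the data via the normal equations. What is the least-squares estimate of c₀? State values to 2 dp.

c₀ = -1.11

The normal equations are: 423·c₁ + 41·c₀ = 828;  41·c₁ + 6·c₀ = 78.
(Σt·t = 423, Σt = 41, Σ1 = 6, Σt·y = 828, Σy = 78.)
Determinant 423·6 − 41² = 857.
c₁ = (828·6 − 41·78)/857 = 1770/857; c₀ = (423·78 − 41·828)/857 = -954/857.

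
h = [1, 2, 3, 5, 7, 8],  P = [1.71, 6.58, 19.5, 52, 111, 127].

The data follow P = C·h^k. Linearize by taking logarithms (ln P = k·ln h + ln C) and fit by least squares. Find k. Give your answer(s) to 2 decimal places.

Taking logs, ln P = k·ln h + ln C, so regress ln P on ln h.
Σln h = 7.4265, Σ(ln h)² = 12.3883, Σln P = 18.8959, Σln h·ln P = 30.1661.
Normal system: [[12.3883, 7.4265]; [7.4265, 6]]·[k, ln C]ᵀ = [30.1661, 18.8959]ᵀ.
Δ = 12.3883·6 − (7.4265)² = 19.1764; k = (30.1661·6 − 7.4265·18.8959)/19.1764 = 2.12058, ln C = (12.3883·18.8959 − 7.4265·30.1661)/19.1764 = 0.52456.

k = 2.12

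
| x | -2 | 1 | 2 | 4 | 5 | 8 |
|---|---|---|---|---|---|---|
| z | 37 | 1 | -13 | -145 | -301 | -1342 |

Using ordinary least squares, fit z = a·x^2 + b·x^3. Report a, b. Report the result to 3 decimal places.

Entries of AᵀA: Σx^2·x^2 = 5010, Σx^2·x^3 = 36918, Σx^3·x^3 = 281994.
For Aᵀz: Σx^2·z = -95636, Σx^3·z = -734408.
AᵀA·[a, b]ᵀ = Aᵀz becomes [[5010, 36918]; [36918, 281994]]·[a, b]ᵀ = [-95636, -734408]ᵀ.
Eliminating b: 281994·(row 1) − 36918·(row 2) gives 49851216·a = 281994·(-95636) − 36918·(-734408) = 144096360, so a = 6004015/2077134.
Then b = ((-734408) − 36918·(6004015/2077134))/281994 = -6195593/2077134.

a = 2.891, b = -2.983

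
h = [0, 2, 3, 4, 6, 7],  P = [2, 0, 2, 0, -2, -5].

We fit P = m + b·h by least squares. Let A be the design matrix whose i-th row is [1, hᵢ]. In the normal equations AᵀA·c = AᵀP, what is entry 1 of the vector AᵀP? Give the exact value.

-3

Entry 1 ↔ basis 1, so (AᵀP)_{1} = Σᵢ Pᵢ = (1)·(2) + (1)·(0) + (1)·(2) + (1)·(0) + (1)·(-2) + (1)·(-5) = -3.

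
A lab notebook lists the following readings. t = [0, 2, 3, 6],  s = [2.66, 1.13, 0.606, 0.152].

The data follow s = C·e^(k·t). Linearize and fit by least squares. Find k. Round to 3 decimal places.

k = -0.482

Linearized form: ln s = k·t + ln C. From the 4 transformed points,
Over the data: Σt = 11.0000, Σ(t)² = 49.0000, Σln s = -1.2842, Σt·ln s = -12.5614.
Normal system: [[49.0000, 11.0000]; [11.0000, 4]]·[k, ln C]ᵀ = [-12.5614, -1.2842]ᵀ.
Solving (det = 75.0000): k = -0.48159, ln C = 1.00333.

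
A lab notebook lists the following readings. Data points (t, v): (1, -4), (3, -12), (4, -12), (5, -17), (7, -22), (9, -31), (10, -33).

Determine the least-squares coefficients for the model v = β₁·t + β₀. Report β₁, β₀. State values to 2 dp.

β₁ = -3.24, β₀ = -0.69

MᵀM·[β₁, β₀]ᵀ = Mᵀv reads: 281·β₁ + 39·β₀ = -936;  39·β₁ + 7·β₀ = -131.
(Σt·t = 281, Σt = 39, Σ1 = 7, Σt·v = -936, Σv = -131.)
det = 281·7 − 39² = 446.
β₁ = ((-936)·7 − 39·(-131))/446 = -1443/446; β₀ = (281·(-131) − 39·(-936))/446 = -307/446.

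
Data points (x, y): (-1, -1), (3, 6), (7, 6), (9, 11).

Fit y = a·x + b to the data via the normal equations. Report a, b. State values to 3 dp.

a = 1.034, b = 0.847

The normal system MᵀM·[a, b]ᵀ = Mᵀy is [[140, 18]; [18, 4]]·[a, b]ᵀ = [160, 22]ᵀ.
det = 140·4 − 18² = 236.
a = (160·4 − 18·22)/236 = 61/59; b = (140·22 − 18·160)/236 = 50/59.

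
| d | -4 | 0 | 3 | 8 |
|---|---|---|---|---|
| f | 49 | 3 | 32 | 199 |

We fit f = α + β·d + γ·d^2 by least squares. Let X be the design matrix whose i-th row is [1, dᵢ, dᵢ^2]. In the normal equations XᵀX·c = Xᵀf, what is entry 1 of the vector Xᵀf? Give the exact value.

Entry 1 ↔ basis 1, so (Xᵀf)_{1} = Σᵢ fᵢ = (1)·(49) + (1)·(3) + (1)·(32) + (1)·(199) = 283.

283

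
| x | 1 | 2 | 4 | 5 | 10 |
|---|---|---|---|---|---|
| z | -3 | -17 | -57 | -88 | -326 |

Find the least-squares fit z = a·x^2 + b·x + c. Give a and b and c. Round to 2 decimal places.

a = -2.96, b = -3.26, c = 2.56

Normal-equation sums: Σx^2·x^2 = 10898, Σx^2·x = 1198, Σx^2 = 146, Σx·x = 146, Σx = 22, Σ1 = 5.
And Σx^2·z = -35783, Σx·z = -3965, Σz = -491.
Inverting the 3×3 Gram matrix, [a, b, c]ᵀ = [-10937/3696, -4019/1232, 169/66]ᵀ.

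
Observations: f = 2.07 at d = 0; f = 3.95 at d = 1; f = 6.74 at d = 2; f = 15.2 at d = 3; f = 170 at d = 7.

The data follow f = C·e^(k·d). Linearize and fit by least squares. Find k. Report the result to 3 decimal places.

k = 0.632

With ln fᵢ as the transformed response and dᵢ as the regressor:
Over the data: Σd = 13.0000, Σ(d)² = 63.0000, Σln f = 11.8664, Σd·ln f = 49.3043.
Normal system: [[63.0000, 13.0000]; [13.0000, 5]]·[k, ln C]ᵀ = [49.3043, 11.8664]ᵀ.
Solving (det = 146.0000): k = 0.63190, ln C = 0.73033.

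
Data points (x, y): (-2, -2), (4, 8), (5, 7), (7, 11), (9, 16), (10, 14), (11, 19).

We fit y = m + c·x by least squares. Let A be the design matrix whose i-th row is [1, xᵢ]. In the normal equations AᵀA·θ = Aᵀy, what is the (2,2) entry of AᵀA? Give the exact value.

396

Row 2 ↔ basis x, column 2 ↔ basis x, so (AᵀA)_{2,2} = Σᵢ (x)·(x) = (-2)·(-2) + (4)·(4) + (5)·(5) + (7)·(7) + (9)·(9) + (10)·(10) + (11)·(11) = 396.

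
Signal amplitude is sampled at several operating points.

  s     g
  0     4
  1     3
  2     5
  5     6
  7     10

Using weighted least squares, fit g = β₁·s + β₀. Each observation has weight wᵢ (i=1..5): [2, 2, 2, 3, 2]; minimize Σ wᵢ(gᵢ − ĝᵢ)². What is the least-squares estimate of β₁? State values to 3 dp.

XᵀWX·[β₁, β₀]ᵀ = XᵀWg reads: 183·β₁ + 35·β₀ = 256;  35·β₁ + 11·β₀ = 62.
Δ = 183·11 − 35² = 788.
β₁ = (256·11 − 35·62)/788 = 323/394; β₀ = (183·62 − 35·256)/788 = 1193/394.

β₁ = 0.820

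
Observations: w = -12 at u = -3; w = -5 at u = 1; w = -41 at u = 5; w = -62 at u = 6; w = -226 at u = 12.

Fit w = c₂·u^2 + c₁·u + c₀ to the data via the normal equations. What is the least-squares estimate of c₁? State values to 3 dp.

The normal system AᵀA·[c₂, c₁, c₀]ᵀ = Aᵀw is [[22739, 2043, 215]; [2043, 215, 21]; [215, 21, 5]]·[c₂, c₁, c₀]ᵀ = [-35914, -3258, -346]ᵀ.
Inverting the 3×3 Gram matrix, [c₂, c₁, c₀]ᵀ = [-254122/171433, -155388/171433, -283288/171433]ᵀ.

c₁ = -0.906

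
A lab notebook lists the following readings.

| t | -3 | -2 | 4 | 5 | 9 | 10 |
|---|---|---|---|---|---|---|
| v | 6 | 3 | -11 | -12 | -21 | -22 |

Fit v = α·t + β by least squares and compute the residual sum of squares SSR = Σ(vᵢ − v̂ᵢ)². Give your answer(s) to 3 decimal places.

SSR = 2.633

Compute the Gram sums: Σt·t = 235, Σt = 23, Σ1 = 6.
Right-hand side: Σt·v = -537, Σv = -57.
Determinant 235·6 − 23² = 881.
α = ((-537)·6 − 23·(-57))/881 = -1911/881; β = (235·(-57) − 23·(-537))/881 = -1044/881.
Residuals: 597/881, -135/881, -1003/881, 27/881, -258/881, 772/881; SSR = 2320/881.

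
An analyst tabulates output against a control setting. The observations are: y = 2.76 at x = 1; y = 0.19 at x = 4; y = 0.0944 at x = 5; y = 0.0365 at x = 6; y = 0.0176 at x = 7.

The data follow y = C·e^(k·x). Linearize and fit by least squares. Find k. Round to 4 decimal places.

k = -0.8459

Let Y = ln y. Fitting Y = k·x + ln C by least squares:
Sums: Σx = 23.0000, Σ(x)² = 127.0000, Σln y = -10.3560, Σx·ln y = -65.5704.
Normal system: [[127.0000, 23.0000]; [23.0000, 5]]·[k, ln C]ᵀ = [-65.5704, -10.3560]ᵀ.
Δ = 127.0000·5 − (23.0000)² = 106.0000; k = (-65.5704·5 − 23.0000·-10.3560)/106.0000 = -0.84588, ln C = (127.0000·-10.3560 − 23.0000·-65.5704)/106.0000 = 1.81987.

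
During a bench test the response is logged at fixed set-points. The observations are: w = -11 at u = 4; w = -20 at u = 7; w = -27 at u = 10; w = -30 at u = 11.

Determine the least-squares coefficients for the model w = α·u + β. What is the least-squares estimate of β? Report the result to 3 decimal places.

Normal-equation sums: Σu·u = 286, Σu = 32, Σ1 = 4.
And Σu·w = -784, Σw = -88.
So MᵀM·[α, β]ᵀ = Mᵀw: [[286, 32]; [32, 4]]·[α, β]ᵀ = [-784, -88]ᵀ.
det = 286·4 − 32² = 120.
α = ((-784)·4 − 32·(-88))/120 = -8/3; β = (286·(-88) − 32·(-784))/120 = -2/3.

β = -0.667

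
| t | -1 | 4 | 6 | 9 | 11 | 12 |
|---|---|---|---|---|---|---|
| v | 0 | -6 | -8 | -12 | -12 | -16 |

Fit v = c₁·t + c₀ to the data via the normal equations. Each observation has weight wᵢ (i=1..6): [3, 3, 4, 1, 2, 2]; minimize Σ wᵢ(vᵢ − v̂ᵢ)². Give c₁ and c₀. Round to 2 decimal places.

c₁ = -1.13, c₀ = -1.23

The normal equations are: 806·c₁ + 88·c₀ = -1020;  88·c₁ + 15·c₀ = -118.
Δ = 806·15 − 88² = 4346.
c₁ = ((-1020)·15 − 88·(-118))/4346 = -2458/2173; c₀ = (806·(-118) − 88·(-1020))/4346 = -2674/2173.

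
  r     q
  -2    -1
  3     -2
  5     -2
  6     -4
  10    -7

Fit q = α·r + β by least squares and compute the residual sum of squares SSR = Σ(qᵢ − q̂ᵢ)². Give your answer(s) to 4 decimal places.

From the data, Σr·r = 174, Σr = 22, Σ1 = 5.
Moment sums: Σr·q = -108, Σq = -16.
AᵀA·[α, β]ᵀ = Aᵀq becomes [[174, 22]; [22, 5]]·[α, β]ᵀ = [-108, -16]ᵀ.
det = 174·5 − 22² = 386.
α = ((-108)·5 − 22·(-16))/386 = -94/193; β = (174·(-16) − 22·(-108))/386 = -204/193.
Residuals: -177/193, 100/193, 288/193, -4/193, -207/193; SSR = 866/193.

SSR = 4.4870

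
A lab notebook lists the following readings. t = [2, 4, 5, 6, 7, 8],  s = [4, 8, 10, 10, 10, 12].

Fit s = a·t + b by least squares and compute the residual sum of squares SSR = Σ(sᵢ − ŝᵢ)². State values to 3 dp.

SSR = 4.400

The normal system MᵀM·[a, b]ᵀ = Mᵀs is [[194, 32]; [32, 6]]·[a, b]ᵀ = [316, 54]ᵀ.
Eliminating b: 6·(row 1) − 32·(row 2) gives 140·a = 6·316 − 32·54 = 168, so a = 6/5.
Then b = (54 − 32·(6/5))/6 = 13/5.
Residuals: -1, 3/5, 7/5, 1/5, -1, -1/5; SSR = 22/5.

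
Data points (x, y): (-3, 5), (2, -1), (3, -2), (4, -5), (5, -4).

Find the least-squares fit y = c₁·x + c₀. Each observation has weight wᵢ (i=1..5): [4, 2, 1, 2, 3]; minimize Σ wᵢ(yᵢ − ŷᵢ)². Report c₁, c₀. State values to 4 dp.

Entries of AᵀWA: Σwᵢ·x·x = 160, Σwᵢ·x = 18, Σwᵢ·1 = 12.
Moment sums: Σwᵢ·x·y = -170, Σwᵢ·y = -6.
det = 160·12 − 18² = 1596.
c₁ = ((-170)·12 − 18·(-6))/1596 = -23/19; c₀ = (160·(-6) − 18·(-170))/1596 = 25/19.

c₁ = -1.2105, c₀ = 1.3158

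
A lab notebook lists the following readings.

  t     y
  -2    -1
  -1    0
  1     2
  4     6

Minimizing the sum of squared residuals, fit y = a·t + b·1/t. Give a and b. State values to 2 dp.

AᵀA·[a, b]ᵀ = Aᵀy reads: 22·a + 4·b = 28;  4·a + (37/16)·b = 4.
(Σt·t = 22, Σt·1/t = 4, Σ1/t·1/t = 37/16, Σt·y = 28, Σ1/t·y = 4.)
det = 22·(37/16) − 4² = 279/8.
a = (28·(37/16) − 4·4)/(279/8) = 130/93; b = (22·4 − 4·28)/(279/8) = -64/93.

a = 1.40, b = -0.69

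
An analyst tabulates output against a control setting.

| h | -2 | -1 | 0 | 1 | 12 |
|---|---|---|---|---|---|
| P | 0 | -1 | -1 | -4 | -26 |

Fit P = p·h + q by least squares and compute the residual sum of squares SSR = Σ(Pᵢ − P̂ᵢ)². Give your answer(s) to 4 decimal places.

AᵀA·[p, q]ᵀ = AᵀP reads: 150·p + 10·q = -315;  10·p + 5·q = -32.
Eliminating q: 5·(row 1) − 10·(row 2) gives 650·p = 5·(-315) − 10·(-32) = -1255, so p = -251/130.
Then q = ((-32) − 10·(-251/130))/5 = -33/13.
Residuals: -86/65, -51/130, 20/13, 61/130, -19/65; SSR = 119/26.

SSR = 4.5769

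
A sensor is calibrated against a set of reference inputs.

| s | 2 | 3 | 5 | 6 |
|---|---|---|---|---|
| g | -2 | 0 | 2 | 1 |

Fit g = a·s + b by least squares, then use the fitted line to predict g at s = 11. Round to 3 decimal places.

The normal system AᵀA·[a, b]ᵀ = Aᵀg is [[74, 16]; [16, 4]]·[a, b]ᵀ = [12, 1]ᵀ.
Δ = 74·4 − 16² = 40.
a = (12·4 − 16·1)/40 = 4/5; b = (74·1 − 16·12)/40 = -59/20.
At s = 11: ĝ = (4/5)·(11) + (-59/20)·(1) = 117/20.

ĝ = 5.850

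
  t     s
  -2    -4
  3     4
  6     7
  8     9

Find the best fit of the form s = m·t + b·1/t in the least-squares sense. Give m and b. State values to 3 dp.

m = 1.067, b = 3.353

From the data, Σt·t = 113, Σt·1/t = 4, Σ1/t·1/t = 233/576.
Moment sums: Σt·s = 134, Σ1/t·s = 45/8.
So XᵀX·[m, b]ᵀ = Xᵀs: [[113, 4]; [4, 233/576]]·[m, b]ᵀ = [134, 45/8]ᵀ.
det = 113·(233/576) − 4² = 17113/576.
m = (134·(233/576) − 4·(45/8))/(17113/576) = 18262/17113; b = (113·(45/8) − 4·134)/(17113/576) = 57384/17113.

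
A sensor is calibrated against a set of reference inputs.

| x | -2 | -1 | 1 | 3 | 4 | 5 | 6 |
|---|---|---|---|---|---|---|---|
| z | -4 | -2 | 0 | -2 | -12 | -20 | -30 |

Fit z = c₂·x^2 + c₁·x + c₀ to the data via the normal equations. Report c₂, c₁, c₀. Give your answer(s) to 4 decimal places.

MᵀM·[c₂, c₁, c₀]ᵀ = Mᵀz reads: 2276·c₂ + 424·c₁ + 92·c₀ = -1808;  424·c₂ + 92·c₁ + 16·c₀ = -324;  92·c₂ + 16·c₁ + 7·c₀ = -70.
Inverting the 3×3 Gram matrix, [c₂, c₁, c₀]ᵀ = [-6200/5889, 6481/5889, 2594/1963]ᵀ.

c₂ = -1.0528, c₁ = 1.1005, c₀ = 1.3214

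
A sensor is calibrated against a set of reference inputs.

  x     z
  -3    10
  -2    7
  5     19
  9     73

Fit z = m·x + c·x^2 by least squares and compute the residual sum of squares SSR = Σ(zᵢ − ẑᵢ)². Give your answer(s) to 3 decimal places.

SSR = 6.359

Sums needed: Σx·x = 119, Σx·x^2 = 819, Σx^2·x^2 = 7283.
And Σx·z = 708, Σx^2·z = 6506.
AᵀA·[m, c]ᵀ = Aᵀz becomes [[119, 819]; [819, 7283]]·[m, c]ᵀ = [708, 6506]ᵀ.
det = 119·7283 − 819² = 195916.
m = (708·7283 − 819·6506)/195916 = -86025/97958; c = (119·6506 − 819·708)/195916 = 13883/13994.
Residuals: -76562/48979, 62466/48979, -69099/48979, 26749/48979; SSR = 311438/48979.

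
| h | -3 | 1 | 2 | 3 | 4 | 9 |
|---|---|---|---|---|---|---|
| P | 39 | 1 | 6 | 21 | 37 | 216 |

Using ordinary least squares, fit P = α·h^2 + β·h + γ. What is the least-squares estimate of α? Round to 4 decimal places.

α = 3.0080

Sums needed: Σh^2·h^2 = 6996, Σh^2·h = 802, Σh^2 = 120, Σh·h = 120, Σh = 16, Σ1 = 6.
Right-hand side: Σh^2·P = 18653, Σh·P = 2051, ΣP = 320.
Solving the 3×3 system (Gaussian elimination) gives α = 37029/12310, β = -40147/12310, γ = 11506/6155.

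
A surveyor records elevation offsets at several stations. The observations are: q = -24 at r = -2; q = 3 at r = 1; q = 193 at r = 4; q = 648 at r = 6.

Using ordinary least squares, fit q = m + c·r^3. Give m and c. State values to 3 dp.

m = 0.259, c = 3.000

The normal equations are: 4·m + 273·c = 820;  273·m + 50817·c = 152515.
Eliminating c: 50817·(row 1) − 273·(row 2) gives 128739·m = 50817·820 − 273·152515 = 33345, so m = 855/3301.
Then c = (152515 − 273·(855/3301))/50817 = 386200/128739.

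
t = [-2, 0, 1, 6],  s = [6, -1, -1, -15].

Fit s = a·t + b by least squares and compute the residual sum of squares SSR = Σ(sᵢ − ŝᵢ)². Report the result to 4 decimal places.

SSR = 3.5252

Compute the Gram sums: Σt·t = 41, Σt = 5, Σ1 = 4.
For Aᵀs: Σt·s = -103, Σs = -11.
So AᵀA·[a, b]ᵀ = Aᵀs: [[41, 5]; [5, 4]]·[a, b]ᵀ = [-103, -11]ᵀ.
Δ = 41·4 − 5² = 139.
a = ((-103)·4 − 5·(-11))/139 = -357/139; b = (41·(-11) − 5·(-103))/139 = 64/139.
Residuals: 56/139, -203/139, 154/139, -7/139; SSR = 490/139.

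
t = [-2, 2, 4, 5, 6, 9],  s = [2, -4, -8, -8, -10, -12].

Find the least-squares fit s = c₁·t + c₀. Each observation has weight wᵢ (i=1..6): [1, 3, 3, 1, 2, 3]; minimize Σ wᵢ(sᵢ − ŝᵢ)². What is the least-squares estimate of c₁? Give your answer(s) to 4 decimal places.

Normal-equation sums: Σwᵢ·t·t = 404, Σwᵢ·t = 60, Σwᵢ·1 = 13.
Moment sums: Σwᵢ·t·s = -608, Σwᵢ·s = -98.
So AᵀWA·[c₁, c₀]ᵀ = AᵀWs: [[404, 60]; [60, 13]]·[c₁, c₀]ᵀ = [-608, -98]ᵀ.
Δ = 404·13 − 60² = 1652.
c₁ = ((-608)·13 − 60·(-98))/1652 = -506/413; c₀ = (404·(-98) − 60·(-608))/1652 = -778/413.

c₁ = -1.2252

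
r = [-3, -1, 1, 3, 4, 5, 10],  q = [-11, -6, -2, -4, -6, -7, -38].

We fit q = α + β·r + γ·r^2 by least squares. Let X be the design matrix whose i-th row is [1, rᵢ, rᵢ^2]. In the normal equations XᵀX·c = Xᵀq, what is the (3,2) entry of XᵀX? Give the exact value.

Row 3 ↔ basis r^2, column 2 ↔ basis r, so (XᵀX)_{3,2} = Σᵢ (r^2)·(r) = (9)·(-3) + (1)·(-1) + (1)·(1) + (9)·(3) + (16)·(4) + (25)·(5) + (100)·(10) = 1189.

1189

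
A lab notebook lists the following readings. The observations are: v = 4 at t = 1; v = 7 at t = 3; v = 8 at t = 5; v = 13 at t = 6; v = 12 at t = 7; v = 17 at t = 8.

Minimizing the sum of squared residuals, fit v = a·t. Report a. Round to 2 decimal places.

From the data, Σt·t = 184.
For Aᵀv: Σt·v = 363.
Hence a = 363 / 184 ≈ 1.97283.

a = 1.97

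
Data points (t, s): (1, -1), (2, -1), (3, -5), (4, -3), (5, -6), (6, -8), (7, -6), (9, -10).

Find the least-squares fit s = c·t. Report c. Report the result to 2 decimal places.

c = -1.09

Sums needed: Σt·t = 221.
For Aᵀs: Σt·s = -240.
So AᵀA·[c]ᵀ = Aᵀs: [[221]]·[c]ᵀ = [-240]ᵀ.
c = (-240)/221 = -1.08597.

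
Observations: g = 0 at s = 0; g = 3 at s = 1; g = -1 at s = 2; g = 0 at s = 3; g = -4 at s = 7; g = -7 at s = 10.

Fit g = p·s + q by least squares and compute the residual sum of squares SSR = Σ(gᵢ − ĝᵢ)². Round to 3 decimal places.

Setting ∂/∂p … = 0 gives: 163·p + 23·q = -97;  23·p + 6·q = -9.
Eliminating q: 6·(row 1) − 23·(row 2) gives 449·p = 6·(-97) − 23·(-9) = -375, so p = -375/449.
Then q = ((-9) − 23·(-375/449))/6 = 764/449.
Residuals: -764/449, 958/449, -463/449, 361/449, 65/449, -157/449; SSR = 4176/449.

SSR = 9.301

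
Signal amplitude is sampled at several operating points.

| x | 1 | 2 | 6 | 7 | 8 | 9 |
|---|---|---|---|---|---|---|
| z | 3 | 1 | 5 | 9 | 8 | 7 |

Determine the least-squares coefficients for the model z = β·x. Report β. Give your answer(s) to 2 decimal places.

Normal-equation sums: Σx·x = 235.
Moment sums: Σx·z = 225.
So MᵀM·[β]ᵀ = Mᵀz: [[235]]·[β]ᵀ = [225]ᵀ.
β = 225/235 = 0.957447.

β = 0.96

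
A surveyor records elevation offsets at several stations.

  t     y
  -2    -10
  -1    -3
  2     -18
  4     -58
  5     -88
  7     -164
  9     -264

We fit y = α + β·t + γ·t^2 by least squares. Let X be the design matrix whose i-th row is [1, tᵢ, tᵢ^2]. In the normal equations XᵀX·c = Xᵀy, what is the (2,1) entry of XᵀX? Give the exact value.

24

Row 2 ↔ basis t, column 1 ↔ basis 1, so (XᵀX)_{2,1} = Σᵢ t = (-2)·(1) + (-1)·(1) + (2)·(1) + (4)·(1) + (5)·(1) + (7)·(1) + (9)·(1) = 24.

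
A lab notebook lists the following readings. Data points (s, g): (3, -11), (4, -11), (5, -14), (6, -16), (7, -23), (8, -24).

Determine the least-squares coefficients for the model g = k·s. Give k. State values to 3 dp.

Compute the Gram sums: Σs·s = 199.
Right-hand side: Σs·g = -596.
Normal equations: [[199]]·[k]ᵀ = [-596]ᵀ.
Hence k = -596 / 199 ≈ -2.99497.

k = -2.995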